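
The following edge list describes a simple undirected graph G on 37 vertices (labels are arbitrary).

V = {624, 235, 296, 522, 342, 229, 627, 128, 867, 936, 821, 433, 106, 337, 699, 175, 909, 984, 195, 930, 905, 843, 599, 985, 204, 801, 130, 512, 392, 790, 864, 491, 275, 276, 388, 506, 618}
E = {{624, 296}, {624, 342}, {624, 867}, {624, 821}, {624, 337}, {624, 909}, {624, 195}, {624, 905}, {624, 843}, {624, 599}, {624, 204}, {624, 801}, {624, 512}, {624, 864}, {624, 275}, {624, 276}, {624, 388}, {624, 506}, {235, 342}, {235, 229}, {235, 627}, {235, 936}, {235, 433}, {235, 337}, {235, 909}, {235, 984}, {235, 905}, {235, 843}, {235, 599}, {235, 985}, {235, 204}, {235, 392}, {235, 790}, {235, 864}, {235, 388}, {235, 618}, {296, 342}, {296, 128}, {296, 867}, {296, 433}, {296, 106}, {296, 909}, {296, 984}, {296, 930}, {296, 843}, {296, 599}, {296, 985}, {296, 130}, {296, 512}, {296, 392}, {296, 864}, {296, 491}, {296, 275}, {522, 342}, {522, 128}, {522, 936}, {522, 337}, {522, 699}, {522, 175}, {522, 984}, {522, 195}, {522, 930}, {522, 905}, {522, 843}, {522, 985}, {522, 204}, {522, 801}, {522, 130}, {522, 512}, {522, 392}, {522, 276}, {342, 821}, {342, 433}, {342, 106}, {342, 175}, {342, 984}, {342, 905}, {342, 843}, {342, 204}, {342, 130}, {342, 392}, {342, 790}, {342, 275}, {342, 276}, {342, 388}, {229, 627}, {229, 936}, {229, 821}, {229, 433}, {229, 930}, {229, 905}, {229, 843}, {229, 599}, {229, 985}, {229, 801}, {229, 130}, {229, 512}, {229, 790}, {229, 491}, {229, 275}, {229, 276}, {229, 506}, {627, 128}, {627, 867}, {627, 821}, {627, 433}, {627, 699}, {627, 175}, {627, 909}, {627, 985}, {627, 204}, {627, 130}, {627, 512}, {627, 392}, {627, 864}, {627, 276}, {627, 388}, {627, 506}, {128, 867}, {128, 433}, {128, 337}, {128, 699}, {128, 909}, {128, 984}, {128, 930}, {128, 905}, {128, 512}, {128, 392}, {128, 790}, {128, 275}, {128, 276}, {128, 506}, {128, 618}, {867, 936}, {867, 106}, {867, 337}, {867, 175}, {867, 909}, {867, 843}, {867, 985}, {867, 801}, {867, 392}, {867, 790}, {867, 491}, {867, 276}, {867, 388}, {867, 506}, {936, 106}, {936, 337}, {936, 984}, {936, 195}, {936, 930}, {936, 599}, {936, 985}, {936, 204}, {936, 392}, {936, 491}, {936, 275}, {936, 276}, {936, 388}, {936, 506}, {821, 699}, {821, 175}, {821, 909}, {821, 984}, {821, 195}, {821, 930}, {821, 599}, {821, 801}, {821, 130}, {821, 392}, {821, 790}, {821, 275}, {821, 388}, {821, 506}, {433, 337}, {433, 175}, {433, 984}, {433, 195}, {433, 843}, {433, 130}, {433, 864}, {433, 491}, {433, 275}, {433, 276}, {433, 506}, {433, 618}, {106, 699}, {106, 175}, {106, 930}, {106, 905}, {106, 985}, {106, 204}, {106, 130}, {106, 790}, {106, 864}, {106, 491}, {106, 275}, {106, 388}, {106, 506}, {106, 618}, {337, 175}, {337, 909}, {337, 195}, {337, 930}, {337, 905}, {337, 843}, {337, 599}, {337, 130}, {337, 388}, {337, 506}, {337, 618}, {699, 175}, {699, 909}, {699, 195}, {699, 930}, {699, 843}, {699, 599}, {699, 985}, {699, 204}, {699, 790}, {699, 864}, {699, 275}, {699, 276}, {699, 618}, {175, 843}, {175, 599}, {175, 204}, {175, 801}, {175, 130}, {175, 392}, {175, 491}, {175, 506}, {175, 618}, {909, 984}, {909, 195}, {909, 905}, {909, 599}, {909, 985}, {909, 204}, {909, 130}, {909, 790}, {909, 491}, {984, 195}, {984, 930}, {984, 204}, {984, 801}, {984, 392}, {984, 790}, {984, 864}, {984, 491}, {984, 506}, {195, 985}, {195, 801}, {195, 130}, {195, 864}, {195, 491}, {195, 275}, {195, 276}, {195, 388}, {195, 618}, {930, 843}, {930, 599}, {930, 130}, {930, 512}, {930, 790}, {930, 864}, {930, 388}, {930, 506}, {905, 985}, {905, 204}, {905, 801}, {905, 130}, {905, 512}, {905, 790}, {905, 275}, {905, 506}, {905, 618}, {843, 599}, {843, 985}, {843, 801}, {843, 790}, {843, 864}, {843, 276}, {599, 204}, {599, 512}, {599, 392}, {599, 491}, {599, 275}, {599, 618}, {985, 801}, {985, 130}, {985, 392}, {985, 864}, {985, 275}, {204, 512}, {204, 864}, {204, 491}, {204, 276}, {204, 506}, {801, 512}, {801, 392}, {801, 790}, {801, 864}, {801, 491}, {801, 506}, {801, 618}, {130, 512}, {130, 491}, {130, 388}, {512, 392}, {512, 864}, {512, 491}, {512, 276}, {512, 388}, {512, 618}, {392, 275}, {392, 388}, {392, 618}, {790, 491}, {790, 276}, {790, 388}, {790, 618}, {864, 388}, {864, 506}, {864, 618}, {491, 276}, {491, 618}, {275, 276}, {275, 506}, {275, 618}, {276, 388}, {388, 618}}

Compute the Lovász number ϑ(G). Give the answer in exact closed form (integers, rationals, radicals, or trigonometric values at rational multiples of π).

deg(204) = 18; N(204) = {624, 235, 522, 342, 627, 936, 106, 699, 175, 909, 984, 905, 599, 512, 864, 491, 276, 506}.
deg(936) = 18; N(936) = {235, 522, 229, 867, 106, 337, 984, 195, 930, 599, 985, 204, 392, 491, 275, 276, 388, 506}.
Vertex 433 has 18 neighbors: 235, 296, 342, 229, 627, 128, 337, 175, 984, 195, 843, 130, 864, 491, 275, 276, 506, 618.
Vertex 491 has 18 neighbors: 296, 229, 867, 936, 433, 106, 175, 909, 984, 195, 599, 204, 801, 130, 512, 790, 276, 618.
Every vertex has degree 18 (N=37); SR(37,18,8,9) — a Paley graph.
spec(A) ≈ [18.0, 2.5414, -3.5414] (distinct, 4 d.p.).
λ_max=18, λ_min=-sqrt(37)/2 - 1/2; ϑ = −37·λ_min/(λ_max−λ_min) = sqrt(37).
Numerically 6.0828.

sqrt(37)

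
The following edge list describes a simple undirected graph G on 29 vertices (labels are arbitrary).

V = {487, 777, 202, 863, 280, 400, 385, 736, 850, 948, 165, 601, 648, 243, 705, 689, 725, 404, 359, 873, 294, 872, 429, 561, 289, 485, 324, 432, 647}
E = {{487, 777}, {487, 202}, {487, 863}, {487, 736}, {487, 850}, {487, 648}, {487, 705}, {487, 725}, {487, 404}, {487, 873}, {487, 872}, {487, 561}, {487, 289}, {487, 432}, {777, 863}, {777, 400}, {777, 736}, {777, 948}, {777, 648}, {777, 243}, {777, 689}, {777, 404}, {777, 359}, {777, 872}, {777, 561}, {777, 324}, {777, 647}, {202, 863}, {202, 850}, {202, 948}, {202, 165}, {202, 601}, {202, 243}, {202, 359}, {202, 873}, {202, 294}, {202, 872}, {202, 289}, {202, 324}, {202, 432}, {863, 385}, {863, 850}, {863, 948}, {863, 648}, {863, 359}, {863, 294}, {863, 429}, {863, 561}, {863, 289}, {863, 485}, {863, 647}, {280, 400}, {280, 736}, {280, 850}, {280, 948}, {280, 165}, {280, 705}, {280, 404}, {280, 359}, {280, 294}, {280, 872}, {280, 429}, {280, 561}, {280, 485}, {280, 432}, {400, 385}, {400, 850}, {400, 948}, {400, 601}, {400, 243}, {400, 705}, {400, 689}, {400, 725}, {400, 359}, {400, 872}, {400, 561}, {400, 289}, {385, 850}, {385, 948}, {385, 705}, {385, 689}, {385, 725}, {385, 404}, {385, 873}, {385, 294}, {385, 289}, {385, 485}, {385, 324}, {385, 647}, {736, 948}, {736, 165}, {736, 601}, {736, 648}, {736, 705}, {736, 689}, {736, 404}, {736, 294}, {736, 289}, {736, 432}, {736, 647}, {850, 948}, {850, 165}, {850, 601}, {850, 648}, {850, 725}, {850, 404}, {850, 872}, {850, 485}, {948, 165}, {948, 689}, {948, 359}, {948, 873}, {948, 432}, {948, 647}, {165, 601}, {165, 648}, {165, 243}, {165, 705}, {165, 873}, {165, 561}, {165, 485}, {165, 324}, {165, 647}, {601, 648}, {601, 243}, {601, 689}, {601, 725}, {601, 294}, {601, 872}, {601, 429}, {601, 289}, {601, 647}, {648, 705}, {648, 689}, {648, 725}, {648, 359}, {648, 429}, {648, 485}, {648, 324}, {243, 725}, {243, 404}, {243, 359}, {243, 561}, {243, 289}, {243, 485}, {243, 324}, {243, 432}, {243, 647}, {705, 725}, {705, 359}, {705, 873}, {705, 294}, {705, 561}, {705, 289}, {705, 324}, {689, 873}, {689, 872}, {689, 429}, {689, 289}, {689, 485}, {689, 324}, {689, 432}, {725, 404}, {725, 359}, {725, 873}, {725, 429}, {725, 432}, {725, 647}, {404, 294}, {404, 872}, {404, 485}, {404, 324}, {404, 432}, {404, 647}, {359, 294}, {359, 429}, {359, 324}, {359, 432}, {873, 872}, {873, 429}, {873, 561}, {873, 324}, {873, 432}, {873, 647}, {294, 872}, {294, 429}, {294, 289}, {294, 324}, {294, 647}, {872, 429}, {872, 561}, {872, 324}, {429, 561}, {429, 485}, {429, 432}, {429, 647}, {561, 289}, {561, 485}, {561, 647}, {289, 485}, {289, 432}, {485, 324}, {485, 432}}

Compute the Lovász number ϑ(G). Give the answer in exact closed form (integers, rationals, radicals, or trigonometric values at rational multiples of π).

deg(280) = 14; N(280) = {400, 736, 850, 948, 165, 705, 404, 359, 294, 872, 429, 561, 485, 432}.
deg(873) = 14; N(873) = {487, 202, 385, 948, 165, 705, 689, 725, 872, 429, 561, 324, 432, 647}.
Vertex 689 has 14 neighbors: 777, 400, 385, 736, 948, 601, 648, 873, 872, 429, 289, 485, 324, 432.
N(725) = {487, 400, 385, 850, 601, 648, 243, 705, 404, 359, 873, 429, 432, 647}, |N(725)| = 14.
G on 29 vertices is 14-regular; strongly regular (29,14,6,7).
Distinct eigenvalues (to 6 d.p.): [14.0, 2.192582, -3.192582].
Lovász (edge-transitive): ϑ = −29·(-sqrt(29)/2 - 1/2)/((14)−(-sqrt(29)/2 - 1/2)) = sqrt(29).
Numerically 5.38516481.

sqrt(29)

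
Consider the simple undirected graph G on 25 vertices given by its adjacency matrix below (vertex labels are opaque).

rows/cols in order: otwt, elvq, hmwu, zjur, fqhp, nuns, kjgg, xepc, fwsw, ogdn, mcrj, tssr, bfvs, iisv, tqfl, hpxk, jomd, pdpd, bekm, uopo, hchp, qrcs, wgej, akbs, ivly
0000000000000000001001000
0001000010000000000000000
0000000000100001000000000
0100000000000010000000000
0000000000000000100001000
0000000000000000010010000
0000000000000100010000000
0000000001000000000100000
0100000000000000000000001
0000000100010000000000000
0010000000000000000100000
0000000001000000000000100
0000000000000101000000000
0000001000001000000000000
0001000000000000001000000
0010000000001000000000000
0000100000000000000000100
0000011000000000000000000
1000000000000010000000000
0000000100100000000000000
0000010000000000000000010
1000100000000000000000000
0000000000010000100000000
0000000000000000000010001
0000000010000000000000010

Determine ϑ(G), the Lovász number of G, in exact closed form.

25*cos(pi/25)/(cos(pi/25) + 1)

N(tssr) = {ogdn, wgej}, |N(tssr)| = 2.
deg(hchp) = 2; N(hchp) = {nuns, akbs}.
Vertex kjgg has 2 neighbors: iisv, pdpd.
Vertex otwt has 2 neighbors: bekm, qrcs.
Regular of degree 2 on 25 vertices: the odd cycle C_{25}.
The 13 distinct eigenvalues: [2.0, 1.937166, 1.752613, 1.457937, 1.071654, 0.618034, 0.125581, -0.374763, -0.851559, -1.274848, -1.618034, -1.859553, -1.984229].
Lovász: ϑ = −25(-2*cos(pi/25))/(2+-(-1)*2*cos(pi/25)) = 25*cos(pi/25)/(cos(pi/25) + 1).
ϑ(G) ≈ 12.450522.
Check 12 ≤ 25*cos(pi/25)/(cos(pi/25) + 1) ≤ 13: both strict.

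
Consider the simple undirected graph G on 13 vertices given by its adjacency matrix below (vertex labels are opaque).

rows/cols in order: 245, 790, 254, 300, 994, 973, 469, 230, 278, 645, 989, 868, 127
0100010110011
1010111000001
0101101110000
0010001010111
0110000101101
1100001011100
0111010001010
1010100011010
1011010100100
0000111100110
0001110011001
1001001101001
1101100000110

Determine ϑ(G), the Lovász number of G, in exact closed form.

sqrt(13)

N(300) = {254, 469, 278, 989, 868, 127}, |N(300)| = 6.
deg(254) = 6; N(254) = {790, 300, 994, 469, 230, 278}.
deg(994) = 6; N(994) = {790, 254, 230, 645, 989, 127}.
N(989) = {300, 994, 973, 278, 645, 127}, |N(989)| = 6.
Every vertex has degree 6 (N=13); Paley(13): SR with (k,λ,μ)=(6,2,3).
A has 3 distinct eigenvalues ≈ [6.0, 1.302776, -2.302776].
Lovász: ϑ = −13(-sqrt(13)/2 - 1/2)/(6+-(-sqrt(13)/2 - 1/2)) = sqrt(13).
≈ 3.6056 (to 4 d.p.).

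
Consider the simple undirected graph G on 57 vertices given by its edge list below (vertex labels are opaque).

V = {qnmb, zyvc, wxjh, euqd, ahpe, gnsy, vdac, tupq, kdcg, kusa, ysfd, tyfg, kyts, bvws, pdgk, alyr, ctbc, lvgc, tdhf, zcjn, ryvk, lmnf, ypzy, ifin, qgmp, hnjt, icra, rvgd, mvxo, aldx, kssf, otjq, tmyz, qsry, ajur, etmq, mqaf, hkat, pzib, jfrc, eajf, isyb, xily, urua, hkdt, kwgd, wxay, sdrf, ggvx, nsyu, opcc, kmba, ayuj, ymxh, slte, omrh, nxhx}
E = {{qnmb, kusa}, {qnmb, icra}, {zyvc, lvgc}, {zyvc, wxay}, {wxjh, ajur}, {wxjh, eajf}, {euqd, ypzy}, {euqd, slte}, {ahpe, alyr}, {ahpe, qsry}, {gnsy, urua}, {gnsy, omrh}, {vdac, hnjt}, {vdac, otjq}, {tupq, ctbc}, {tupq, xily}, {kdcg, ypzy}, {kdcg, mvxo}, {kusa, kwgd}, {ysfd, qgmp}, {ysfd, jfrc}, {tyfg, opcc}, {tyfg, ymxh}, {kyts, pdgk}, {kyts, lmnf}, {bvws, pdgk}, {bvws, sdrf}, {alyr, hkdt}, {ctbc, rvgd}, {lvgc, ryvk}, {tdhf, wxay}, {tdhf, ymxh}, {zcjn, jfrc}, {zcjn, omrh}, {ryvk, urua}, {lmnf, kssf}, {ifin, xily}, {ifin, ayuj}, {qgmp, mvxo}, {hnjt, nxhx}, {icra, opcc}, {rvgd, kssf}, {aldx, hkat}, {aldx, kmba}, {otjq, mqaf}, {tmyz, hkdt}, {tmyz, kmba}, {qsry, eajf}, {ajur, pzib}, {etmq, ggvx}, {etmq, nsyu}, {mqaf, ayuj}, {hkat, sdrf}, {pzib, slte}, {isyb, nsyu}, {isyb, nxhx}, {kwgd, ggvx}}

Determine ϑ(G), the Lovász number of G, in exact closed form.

57*cos(pi/57)/(cos(pi/57) + 1)

N(tyfg) = {opcc, ymxh}, |N(tyfg)| = 2.
N(gnsy) = {urua, omrh}, |N(gnsy)| = 2.
Vertex bvws has 2 neighbors: pdgk, sdrf.
Vertex ypzy has 2 neighbors: euqd, kdcg.
2-regular, N=57; this is C_{57}, the 57-cycle.
spec(A) ≈ [2.0, 1.98786, 1.95159, 1.89163, 1.80871, 1.70384, 1.57828, 1.43357, 1.27145, 1.0939, 0.90307, 0.70128, 0.49097, 0.27471, 0.05511, -0.16516, -0.38342, -0.59703, -0.80339, -1.0, -1.18447, -1.35456, -1.50821, -1.64356, -1.75895, -1.85299, -1.92454, -1.97272, -1.99696] (distinct, 5 d.p.).
λ_max=2, λ_min=-2*cos(pi/57); ϑ = −57·λ_min/(λ_max−λ_min) = 57*cos(pi/57)/(cos(pi/57) + 1).
= 28.478345168… (decimal).
Check 28 ≤ 57*cos(pi/57)/(cos(pi/57) + 1) ≤ 29: both strict.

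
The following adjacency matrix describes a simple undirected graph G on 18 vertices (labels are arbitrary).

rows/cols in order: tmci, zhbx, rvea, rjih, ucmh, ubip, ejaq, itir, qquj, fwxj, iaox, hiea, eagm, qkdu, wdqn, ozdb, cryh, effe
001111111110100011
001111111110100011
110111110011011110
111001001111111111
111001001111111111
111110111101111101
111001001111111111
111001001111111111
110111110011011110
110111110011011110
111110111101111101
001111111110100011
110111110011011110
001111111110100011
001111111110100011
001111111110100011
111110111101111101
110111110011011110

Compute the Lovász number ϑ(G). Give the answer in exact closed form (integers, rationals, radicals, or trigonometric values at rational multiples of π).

6

deg(ejaq) = 14; N(ejaq) = {tmci, zhbx, rvea, ubip, qquj, fwxj, iaox, hiea, eagm, qkdu, wdqn, ozdb, cryh, effe}.
Vertex wdqn has 12 neighbors: rvea, rjih, ucmh, ubip, ejaq, itir, qquj, fwxj, iaox, eagm, cryh, effe.
N(zhbx) = {rvea, rjih, ucmh, ubip, ejaq, itir, qquj, fwxj, iaox, eagm, cryh, effe}, |N(zhbx)| = 12.
N(ozdb) = {rvea, rjih, ucmh, ubip, ejaq, itir, qquj, fwxj, iaox, eagm, cryh, effe}, |N(ozdb)| = 12.
4 parts of sizes [6, 5, 4, 3]; α(G) = 6 = ϑ (perfect).
= 6.00000… (decimal).
6 ≤ 6 ≤ 6: collapsed.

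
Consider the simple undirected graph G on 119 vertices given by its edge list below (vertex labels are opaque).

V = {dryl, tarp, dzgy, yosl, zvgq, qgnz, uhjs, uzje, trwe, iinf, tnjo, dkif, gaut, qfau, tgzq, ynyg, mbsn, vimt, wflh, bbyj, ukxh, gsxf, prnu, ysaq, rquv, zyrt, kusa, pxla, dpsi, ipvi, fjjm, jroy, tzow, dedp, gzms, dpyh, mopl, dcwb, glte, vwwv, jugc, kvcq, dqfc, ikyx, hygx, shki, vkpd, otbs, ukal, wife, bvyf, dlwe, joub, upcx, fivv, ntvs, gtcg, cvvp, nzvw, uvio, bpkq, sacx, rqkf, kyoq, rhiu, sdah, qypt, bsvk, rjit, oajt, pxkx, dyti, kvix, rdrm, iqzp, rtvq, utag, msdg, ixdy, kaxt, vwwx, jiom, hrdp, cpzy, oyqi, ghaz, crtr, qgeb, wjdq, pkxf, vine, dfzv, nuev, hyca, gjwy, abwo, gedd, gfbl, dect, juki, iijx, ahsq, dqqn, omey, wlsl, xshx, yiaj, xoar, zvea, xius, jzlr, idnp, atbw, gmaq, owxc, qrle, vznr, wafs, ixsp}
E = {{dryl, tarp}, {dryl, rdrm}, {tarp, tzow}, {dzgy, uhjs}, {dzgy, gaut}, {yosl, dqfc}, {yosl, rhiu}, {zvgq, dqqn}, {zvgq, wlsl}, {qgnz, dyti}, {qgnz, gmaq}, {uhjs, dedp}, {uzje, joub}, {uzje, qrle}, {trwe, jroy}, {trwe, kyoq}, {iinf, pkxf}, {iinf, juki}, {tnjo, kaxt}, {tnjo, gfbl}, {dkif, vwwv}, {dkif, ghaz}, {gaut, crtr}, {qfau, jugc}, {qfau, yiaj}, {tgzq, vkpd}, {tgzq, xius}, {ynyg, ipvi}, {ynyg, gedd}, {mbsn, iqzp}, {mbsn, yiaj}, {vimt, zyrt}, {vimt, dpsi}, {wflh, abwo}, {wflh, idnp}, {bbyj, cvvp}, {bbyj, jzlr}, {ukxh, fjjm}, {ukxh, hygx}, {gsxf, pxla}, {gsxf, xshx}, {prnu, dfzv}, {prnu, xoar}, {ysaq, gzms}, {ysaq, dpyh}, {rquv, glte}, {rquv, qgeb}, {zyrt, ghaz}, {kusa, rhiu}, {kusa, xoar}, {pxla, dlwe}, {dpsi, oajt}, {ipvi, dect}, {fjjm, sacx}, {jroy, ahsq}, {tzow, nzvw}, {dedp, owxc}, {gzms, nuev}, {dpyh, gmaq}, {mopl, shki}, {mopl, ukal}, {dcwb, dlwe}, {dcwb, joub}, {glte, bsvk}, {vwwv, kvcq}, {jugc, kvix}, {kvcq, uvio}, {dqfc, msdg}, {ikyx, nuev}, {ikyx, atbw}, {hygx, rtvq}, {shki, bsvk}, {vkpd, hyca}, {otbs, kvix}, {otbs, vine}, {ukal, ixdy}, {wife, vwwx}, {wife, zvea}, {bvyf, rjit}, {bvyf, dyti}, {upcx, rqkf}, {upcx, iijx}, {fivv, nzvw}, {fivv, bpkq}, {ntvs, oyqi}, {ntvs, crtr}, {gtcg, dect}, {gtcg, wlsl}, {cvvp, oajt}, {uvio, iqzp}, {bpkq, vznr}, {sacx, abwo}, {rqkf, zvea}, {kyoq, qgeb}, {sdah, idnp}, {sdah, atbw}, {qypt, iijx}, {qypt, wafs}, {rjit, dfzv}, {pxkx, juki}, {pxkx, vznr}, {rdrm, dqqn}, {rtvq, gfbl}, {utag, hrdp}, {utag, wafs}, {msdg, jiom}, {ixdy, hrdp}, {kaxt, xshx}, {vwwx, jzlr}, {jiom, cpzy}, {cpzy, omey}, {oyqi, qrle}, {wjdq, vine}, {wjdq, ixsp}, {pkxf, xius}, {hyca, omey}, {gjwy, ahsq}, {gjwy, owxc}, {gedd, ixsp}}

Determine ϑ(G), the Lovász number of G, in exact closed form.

Vertex pxla has 2 neighbors: gsxf, dlwe.
N(wafs) = {qypt, utag}, |N(wafs)| = 2.
deg(gmaq) = 2; N(gmaq) = {qgnz, dpyh}.
deg(mbsn) = 2; N(mbsn) = {iqzp, yiaj}.
119-vertex 2-regular graph: the odd cycle C_{119}.
The 60 distinct eigenvalues: [2.0, 1.99721, 1.98886, 1.97496, 1.95556, 1.93071, 1.90047, 1.86494, 1.82422, 1.7784, 1.72763, 1.67205, 1.6118, 1.54707, 1.47802, 1.40485, 1.32776, 1.24698, 1.16272, 1.07522, 0.98472, 0.89148, 0.79575, 0.6978, 0.59791, 0.49636, 0.39342, 0.28938, 0.18454, 0.07918, -0.0264, -0.1319, -0.23704, -0.34152, -0.44504, -0.54733, -0.64808, -0.74704, -0.84391, -0.93843, -1.03033, -1.11936, -1.20527, -1.28782, -1.36678, -1.44194, -1.51307, -1.57999, -1.6425, -1.70043, -1.75363, -1.80194, -1.84522, -1.88337, -1.91626, -1.94381, -1.96595, -1.9826, -1.99373, -1.9993].
λ_max=2, λ_min=-2*cos(pi/119); ϑ = −119·λ_min/(λ_max−λ_min) = 119*cos(pi/119)/(cos(pi/119) + 1).
= 59.48963156… (decimal).
Check 59 ≤ 119*cos(pi/119)/(cos(pi/119) + 1) ≤ 60: both strict.

119*cos(pi/119)/(cos(pi/119) + 1)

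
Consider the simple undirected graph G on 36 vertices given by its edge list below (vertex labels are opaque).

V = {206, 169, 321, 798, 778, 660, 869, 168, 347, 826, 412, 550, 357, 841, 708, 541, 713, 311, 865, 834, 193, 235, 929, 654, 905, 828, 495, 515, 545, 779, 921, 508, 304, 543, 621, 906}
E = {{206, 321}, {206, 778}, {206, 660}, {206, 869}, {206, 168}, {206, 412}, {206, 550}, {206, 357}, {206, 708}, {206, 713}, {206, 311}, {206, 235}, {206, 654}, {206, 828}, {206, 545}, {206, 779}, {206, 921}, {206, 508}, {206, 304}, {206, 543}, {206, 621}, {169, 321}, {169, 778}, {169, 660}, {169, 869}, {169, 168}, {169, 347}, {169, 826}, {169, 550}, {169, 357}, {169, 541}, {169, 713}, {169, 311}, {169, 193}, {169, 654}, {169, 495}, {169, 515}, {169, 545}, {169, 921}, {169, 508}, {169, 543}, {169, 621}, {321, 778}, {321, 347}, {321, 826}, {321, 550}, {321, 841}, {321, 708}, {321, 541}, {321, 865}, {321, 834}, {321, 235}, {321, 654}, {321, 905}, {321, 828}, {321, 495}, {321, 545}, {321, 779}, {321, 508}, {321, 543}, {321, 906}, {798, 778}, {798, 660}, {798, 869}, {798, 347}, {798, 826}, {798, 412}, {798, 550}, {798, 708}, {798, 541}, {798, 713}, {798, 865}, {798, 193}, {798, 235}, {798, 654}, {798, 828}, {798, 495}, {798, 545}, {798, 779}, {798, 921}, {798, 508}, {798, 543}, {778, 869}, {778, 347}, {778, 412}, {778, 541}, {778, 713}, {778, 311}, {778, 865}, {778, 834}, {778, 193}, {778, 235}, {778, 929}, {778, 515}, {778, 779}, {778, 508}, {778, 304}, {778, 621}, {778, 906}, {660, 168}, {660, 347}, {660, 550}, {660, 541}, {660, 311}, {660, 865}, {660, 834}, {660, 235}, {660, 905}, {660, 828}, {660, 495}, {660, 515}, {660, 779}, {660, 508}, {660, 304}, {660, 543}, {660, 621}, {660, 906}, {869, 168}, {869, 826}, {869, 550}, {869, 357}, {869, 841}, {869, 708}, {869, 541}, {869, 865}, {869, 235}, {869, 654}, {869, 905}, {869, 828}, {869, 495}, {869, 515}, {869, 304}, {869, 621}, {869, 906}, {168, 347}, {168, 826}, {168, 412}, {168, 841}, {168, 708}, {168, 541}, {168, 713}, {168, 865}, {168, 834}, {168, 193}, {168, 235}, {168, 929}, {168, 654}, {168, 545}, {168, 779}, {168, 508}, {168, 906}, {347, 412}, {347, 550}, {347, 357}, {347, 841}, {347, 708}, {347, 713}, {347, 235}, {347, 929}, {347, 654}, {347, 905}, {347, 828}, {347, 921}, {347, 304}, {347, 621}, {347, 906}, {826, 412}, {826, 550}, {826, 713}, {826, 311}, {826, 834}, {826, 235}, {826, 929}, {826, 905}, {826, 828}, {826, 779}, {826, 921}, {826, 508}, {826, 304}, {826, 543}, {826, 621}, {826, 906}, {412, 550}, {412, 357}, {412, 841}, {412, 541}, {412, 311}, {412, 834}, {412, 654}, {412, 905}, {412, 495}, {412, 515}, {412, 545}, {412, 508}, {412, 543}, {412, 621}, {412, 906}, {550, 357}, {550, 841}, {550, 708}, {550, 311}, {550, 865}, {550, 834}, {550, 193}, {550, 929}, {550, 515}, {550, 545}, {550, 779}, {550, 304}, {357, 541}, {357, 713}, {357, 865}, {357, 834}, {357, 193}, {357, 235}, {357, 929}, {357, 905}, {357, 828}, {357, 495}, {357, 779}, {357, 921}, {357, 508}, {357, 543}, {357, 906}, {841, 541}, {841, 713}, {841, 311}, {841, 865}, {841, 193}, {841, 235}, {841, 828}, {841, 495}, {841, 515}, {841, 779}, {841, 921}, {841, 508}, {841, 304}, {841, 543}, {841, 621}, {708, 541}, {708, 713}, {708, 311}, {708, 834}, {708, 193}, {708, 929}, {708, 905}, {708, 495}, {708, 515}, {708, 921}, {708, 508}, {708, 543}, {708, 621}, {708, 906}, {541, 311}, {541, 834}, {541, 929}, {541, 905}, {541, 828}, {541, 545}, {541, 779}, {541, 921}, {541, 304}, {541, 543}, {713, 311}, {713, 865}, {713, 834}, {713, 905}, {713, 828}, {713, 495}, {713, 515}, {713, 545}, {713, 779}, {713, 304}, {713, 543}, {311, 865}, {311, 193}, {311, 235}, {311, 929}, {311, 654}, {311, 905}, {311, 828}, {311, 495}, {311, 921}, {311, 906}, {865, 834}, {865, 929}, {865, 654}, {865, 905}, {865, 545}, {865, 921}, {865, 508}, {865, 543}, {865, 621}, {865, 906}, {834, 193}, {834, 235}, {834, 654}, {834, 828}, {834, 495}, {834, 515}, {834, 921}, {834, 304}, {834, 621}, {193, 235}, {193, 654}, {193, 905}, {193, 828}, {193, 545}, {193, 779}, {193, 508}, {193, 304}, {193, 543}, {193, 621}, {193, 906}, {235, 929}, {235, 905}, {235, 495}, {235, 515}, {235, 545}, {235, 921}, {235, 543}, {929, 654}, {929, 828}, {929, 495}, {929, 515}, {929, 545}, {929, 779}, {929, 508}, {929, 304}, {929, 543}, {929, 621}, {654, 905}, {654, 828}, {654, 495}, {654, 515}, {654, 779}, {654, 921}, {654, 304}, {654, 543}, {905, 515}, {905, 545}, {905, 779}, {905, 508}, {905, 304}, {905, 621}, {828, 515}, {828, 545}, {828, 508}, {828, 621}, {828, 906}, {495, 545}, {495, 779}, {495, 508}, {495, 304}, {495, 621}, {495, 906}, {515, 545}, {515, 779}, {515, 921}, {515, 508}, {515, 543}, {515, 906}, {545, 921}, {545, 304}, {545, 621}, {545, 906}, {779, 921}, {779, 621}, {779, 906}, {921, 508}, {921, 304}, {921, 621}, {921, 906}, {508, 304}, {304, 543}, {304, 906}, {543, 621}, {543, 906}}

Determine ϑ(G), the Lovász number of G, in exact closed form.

deg(168) = 21; N(168) = {206, 169, 660, 869, 347, 826, 412, 841, 708, 541, 713, 865, 834, 193, 235, 929, 654, 545, 779, 508, 906}.
N(495) = {169, 321, 798, 660, 869, 412, 357, 841, 708, 713, 311, 834, 235, 929, 654, 545, 779, 508, 304, 621, 906}, |N(495)| = 21.
N(311) = {206, 169, 778, 660, 826, 412, 550, 841, 708, 541, 713, 865, 193, 235, 929, 654, 905, 828, 495, 921, 906}, |N(311)| = 21.
deg(905) = 21; N(905) = {321, 660, 869, 347, 826, 412, 357, 708, 541, 713, 311, 865, 193, 235, 654, 515, 545, 779, 508, 304, 621}.
G on 36 vertices is 21-regular; Kneser K(9,2) on C(9,2)=36 vertices.
spec(A) ≈ [21.0, 1.0, -6.0] (distinct, 4 d.p.).
ϑ = −N·λ_min/(λ_max−λ_min) = −36·(-6)/(21−(-6)) = 8.
Numerically 8.0000000.

8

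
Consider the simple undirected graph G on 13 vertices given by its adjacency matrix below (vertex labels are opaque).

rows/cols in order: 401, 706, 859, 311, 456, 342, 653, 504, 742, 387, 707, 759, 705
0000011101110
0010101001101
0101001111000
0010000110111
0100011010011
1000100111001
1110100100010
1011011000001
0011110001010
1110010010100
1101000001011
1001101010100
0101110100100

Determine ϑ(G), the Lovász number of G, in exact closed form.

deg(706) = 6; N(706) = {859, 456, 653, 387, 707, 705}.
deg(504) = 6; N(504) = {401, 859, 311, 342, 653, 705}.
N(742) = {859, 311, 456, 342, 387, 759}, |N(742)| = 6.
N(342) = {401, 456, 504, 742, 387, 705}, |N(342)| = 6.
6-regular, N=13; Paley(13): SR with (k,λ,μ)=(6,2,3).
spec(A) ≈ [6.0, 1.303, -2.303] (distinct, 3 d.p.).
λ_max=6, λ_min=-sqrt(13)/2 - 1/2; ϑ = −13·λ_min/(λ_max−λ_min) = sqrt(13).
Numerically 3.605551275.

sqrt(13)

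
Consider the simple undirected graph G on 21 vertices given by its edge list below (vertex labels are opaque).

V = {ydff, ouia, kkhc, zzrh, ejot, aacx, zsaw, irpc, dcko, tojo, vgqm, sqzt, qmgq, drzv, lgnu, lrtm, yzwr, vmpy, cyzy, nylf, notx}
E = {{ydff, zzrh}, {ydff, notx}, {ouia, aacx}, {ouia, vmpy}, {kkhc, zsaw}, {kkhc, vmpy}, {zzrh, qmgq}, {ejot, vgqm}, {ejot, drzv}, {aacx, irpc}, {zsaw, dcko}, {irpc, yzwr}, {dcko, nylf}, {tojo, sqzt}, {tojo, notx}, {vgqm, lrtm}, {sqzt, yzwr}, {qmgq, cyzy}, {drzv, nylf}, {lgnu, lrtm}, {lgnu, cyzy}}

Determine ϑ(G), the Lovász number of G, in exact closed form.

21*cos(pi/21)/(cos(pi/21) + 1)

Vertex notx has 2 neighbors: ydff, tojo.
deg(kkhc) = 2; N(kkhc) = {zsaw, vmpy}.
Vertex yzwr has 2 neighbors: irpc, sqzt.
Vertex ydff has 2 neighbors: zzrh, notx.
Regular of degree 2 on 21 vertices: this is C_{21}, the 21-cycle.
Distinct eigenvalues (to 5 d.p.): [2.0, 1.91115, 1.65248, 1.24698, 0.73068, 0.14946, -0.44504, -1.0, -1.4661, -1.80194, -1.97766].
With N=21: ϑ(G) = 21·(-(-1)*2*cos(pi/21))/(2−(-2*cos(pi/21))) = 21*cos(pi/21)/(cos(pi/21) + 1).
ϑ(G) ≈ 10.44103.
Sandwich: α(G)=10 ≤ ϑ(G)=21*cos(pi/21)/(cos(pi/21) + 1) ≤ χ(Ḡ)=11 (both strict).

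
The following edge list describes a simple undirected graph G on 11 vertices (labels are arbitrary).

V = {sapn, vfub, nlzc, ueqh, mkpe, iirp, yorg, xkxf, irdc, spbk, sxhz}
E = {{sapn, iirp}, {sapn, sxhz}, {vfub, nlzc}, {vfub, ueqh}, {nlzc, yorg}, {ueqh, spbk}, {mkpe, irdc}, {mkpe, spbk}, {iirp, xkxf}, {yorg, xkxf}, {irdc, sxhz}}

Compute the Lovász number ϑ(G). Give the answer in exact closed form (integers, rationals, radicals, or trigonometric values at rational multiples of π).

11*cos(pi/11)/(cos(pi/11) + 1)

deg(ueqh) = 2; N(ueqh) = {vfub, spbk}.
deg(sapn) = 2; N(sapn) = {iirp, sxhz}.
Vertex vfub has 2 neighbors: nlzc, ueqh.
Vertex mkpe has 2 neighbors: irdc, spbk.
Every vertex has degree 2 (N=11); a single 11-cycle (edge-transitive).
A has 6 distinct eigenvalues ≈ [2.0, 1.6825, 0.8308, -0.2846, -1.3097, -1.919].
ϑ = −N·λ_min/(λ_max−λ_min) = −11·(-2*cos(pi/11))/(2−(-2*cos(pi/11))) = 11*cos(pi/11)/(cos(pi/11) + 1).
≈ 5.3863029 (to 7 d.p.).
Sandwich: α(G)=5 ≤ ϑ(G)=11*cos(pi/11)/(cos(pi/11) + 1) ≤ χ(Ḡ)=6 (both strict).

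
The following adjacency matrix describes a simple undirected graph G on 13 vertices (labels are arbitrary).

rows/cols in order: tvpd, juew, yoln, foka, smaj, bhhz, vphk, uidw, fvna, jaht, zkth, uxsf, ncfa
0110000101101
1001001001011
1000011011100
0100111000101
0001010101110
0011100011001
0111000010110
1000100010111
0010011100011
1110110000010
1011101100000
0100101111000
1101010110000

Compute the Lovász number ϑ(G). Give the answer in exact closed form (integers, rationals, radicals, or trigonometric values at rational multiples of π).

sqrt(13)

deg(uidw) = 6; N(uidw) = {tvpd, smaj, fvna, zkth, uxsf, ncfa}.
N(smaj) = {foka, bhhz, uidw, jaht, zkth, uxsf}, |N(smaj)| = 6.
Vertex jaht has 6 neighbors: tvpd, juew, yoln, smaj, bhhz, uxsf.
deg(ncfa) = 6; N(ncfa) = {tvpd, juew, foka, bhhz, uidw, fvna}.
6-regular, N=13; SR(13,6,2,3) — a Paley graph.
spec(A) ≈ [6.0, 1.30278, -2.30278] (distinct, 5 d.p.).
ϑ = −N·λ_min/(λ_max−λ_min) = −13·(-sqrt(13)/2 - 1/2)/(6−(-sqrt(13)/2 - 1/2)) = sqrt(13).
Numerically 3.6056.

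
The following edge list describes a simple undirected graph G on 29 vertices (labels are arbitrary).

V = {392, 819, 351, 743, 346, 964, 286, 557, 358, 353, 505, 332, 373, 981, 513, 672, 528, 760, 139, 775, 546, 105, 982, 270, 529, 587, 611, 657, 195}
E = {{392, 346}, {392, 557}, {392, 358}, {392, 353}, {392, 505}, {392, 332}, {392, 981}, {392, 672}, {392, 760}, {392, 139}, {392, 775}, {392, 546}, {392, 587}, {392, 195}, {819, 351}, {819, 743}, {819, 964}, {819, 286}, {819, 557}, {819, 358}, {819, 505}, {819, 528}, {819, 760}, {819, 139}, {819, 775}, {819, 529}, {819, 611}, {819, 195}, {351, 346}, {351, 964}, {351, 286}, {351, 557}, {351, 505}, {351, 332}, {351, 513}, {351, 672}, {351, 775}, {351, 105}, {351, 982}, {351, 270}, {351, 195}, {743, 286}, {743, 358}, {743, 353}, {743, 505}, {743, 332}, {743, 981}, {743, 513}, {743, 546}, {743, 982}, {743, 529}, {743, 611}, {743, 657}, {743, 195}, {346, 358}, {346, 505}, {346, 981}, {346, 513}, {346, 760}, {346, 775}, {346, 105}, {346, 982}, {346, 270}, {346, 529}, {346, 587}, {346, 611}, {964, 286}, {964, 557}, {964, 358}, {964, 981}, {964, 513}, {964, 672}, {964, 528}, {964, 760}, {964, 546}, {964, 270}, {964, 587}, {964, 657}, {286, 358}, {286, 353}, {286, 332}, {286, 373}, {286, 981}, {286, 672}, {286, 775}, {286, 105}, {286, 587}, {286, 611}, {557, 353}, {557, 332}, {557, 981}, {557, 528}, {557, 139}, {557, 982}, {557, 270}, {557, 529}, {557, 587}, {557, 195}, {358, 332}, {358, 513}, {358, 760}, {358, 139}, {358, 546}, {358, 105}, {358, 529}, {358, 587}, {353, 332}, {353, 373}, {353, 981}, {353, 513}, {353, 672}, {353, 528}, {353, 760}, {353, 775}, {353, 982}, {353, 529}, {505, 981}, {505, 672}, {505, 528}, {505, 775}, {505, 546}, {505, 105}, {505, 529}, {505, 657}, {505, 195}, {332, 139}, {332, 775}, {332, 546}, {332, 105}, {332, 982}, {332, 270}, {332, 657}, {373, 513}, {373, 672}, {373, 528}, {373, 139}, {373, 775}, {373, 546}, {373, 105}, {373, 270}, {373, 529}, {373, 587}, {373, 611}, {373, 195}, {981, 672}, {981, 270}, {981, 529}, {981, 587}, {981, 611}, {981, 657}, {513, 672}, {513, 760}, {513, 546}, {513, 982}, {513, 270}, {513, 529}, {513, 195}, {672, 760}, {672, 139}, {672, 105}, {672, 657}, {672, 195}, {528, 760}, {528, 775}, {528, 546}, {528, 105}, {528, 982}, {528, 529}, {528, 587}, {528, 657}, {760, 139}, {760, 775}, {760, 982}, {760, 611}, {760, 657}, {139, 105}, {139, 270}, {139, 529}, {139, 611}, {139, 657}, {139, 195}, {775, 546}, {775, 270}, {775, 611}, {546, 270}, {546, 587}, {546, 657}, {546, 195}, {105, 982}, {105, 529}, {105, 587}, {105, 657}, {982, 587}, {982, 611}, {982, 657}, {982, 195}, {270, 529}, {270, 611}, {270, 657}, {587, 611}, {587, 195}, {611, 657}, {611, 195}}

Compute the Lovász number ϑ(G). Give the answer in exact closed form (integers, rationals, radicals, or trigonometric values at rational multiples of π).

sqrt(29)

deg(743) = 14; N(743) = {819, 286, 358, 353, 505, 332, 981, 513, 546, 982, 529, 611, 657, 195}.
Vertex 672 has 14 neighbors: 392, 351, 964, 286, 353, 505, 373, 981, 513, 760, 139, 105, 657, 195.
Vertex 587 has 14 neighbors: 392, 346, 964, 286, 557, 358, 373, 981, 528, 546, 105, 982, 611, 195.
Vertex 358 has 14 neighbors: 392, 819, 743, 346, 964, 286, 332, 513, 760, 139, 546, 105, 529, 587.
Every vertex has degree 14 (N=29); SR(29,14,6,7) — a Paley graph.
A has 3 distinct eigenvalues ≈ [14.0, 2.19258, -3.19258].
ϑ = −N·λ_min/(λ_max−λ_min) = −29·(-sqrt(29)/2 - 1/2)/(14−(-sqrt(29)/2 - 1/2)) = sqrt(29).
Numerically 5.385165.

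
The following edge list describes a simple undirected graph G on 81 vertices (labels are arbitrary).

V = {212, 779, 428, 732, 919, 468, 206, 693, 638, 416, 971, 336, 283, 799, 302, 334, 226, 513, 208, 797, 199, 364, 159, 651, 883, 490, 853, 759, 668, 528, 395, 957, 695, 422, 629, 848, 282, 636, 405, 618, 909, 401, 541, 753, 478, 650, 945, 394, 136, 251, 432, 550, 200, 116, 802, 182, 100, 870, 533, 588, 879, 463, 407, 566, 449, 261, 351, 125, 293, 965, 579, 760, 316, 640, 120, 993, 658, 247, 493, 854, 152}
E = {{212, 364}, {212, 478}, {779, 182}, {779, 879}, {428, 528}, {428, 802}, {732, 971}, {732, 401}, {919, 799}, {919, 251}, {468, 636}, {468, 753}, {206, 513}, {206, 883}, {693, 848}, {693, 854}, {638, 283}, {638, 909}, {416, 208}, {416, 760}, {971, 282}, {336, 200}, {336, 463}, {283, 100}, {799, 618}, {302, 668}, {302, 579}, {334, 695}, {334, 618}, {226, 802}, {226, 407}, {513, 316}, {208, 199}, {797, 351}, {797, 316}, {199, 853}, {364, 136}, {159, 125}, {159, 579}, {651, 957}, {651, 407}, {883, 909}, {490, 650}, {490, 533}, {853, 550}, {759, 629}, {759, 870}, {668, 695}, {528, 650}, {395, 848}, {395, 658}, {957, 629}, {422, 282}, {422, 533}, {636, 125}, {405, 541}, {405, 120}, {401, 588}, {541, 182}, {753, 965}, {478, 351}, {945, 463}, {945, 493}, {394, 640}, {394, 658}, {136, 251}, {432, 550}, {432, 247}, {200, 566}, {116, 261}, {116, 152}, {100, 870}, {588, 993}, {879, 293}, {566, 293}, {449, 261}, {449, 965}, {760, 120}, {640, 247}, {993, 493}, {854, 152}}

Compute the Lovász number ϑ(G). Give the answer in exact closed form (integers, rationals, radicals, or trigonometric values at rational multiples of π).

Vertex 351 has 2 neighbors: 797, 478.
deg(650) = 2; N(650) = {490, 528}.
deg(993) = 2; N(993) = {588, 493}.
deg(883) = 2; N(883) = {206, 909}.
G on 81 vertices is 2-regular; the odd cycle C_{81}.
A has 41 distinct eigenvalues ≈ [2.0, 1.994, 1.976, 1.946, 1.904, 1.851, 1.787, 1.712, 1.627, 1.532, 1.428, 1.315, 1.194, 1.066, 0.932, 0.792, 0.647, 0.499, 0.347, 0.194, 0.039, -0.116, -0.271, -0.423, -0.574, -0.72, -0.863, -1.0, -1.131, -1.256, -1.372, -1.481, -1.581, -1.671, -1.751, -1.821, -1.879, -1.927, -1.963, -1.986, -1.998].
λ_max=2, λ_min=-2*cos(pi/81); ϑ = −81·λ_min/(λ_max−λ_min) = 81*cos(pi/81)/(cos(pi/81) + 1).
= 40.4848… (decimal).
Sandwich: α(G)=40 ≤ ϑ(G)=81*cos(pi/81)/(cos(pi/81) + 1) ≤ χ(Ḡ)=41 (both strict).

81*cos(pi/81)/(cos(pi/81) + 1)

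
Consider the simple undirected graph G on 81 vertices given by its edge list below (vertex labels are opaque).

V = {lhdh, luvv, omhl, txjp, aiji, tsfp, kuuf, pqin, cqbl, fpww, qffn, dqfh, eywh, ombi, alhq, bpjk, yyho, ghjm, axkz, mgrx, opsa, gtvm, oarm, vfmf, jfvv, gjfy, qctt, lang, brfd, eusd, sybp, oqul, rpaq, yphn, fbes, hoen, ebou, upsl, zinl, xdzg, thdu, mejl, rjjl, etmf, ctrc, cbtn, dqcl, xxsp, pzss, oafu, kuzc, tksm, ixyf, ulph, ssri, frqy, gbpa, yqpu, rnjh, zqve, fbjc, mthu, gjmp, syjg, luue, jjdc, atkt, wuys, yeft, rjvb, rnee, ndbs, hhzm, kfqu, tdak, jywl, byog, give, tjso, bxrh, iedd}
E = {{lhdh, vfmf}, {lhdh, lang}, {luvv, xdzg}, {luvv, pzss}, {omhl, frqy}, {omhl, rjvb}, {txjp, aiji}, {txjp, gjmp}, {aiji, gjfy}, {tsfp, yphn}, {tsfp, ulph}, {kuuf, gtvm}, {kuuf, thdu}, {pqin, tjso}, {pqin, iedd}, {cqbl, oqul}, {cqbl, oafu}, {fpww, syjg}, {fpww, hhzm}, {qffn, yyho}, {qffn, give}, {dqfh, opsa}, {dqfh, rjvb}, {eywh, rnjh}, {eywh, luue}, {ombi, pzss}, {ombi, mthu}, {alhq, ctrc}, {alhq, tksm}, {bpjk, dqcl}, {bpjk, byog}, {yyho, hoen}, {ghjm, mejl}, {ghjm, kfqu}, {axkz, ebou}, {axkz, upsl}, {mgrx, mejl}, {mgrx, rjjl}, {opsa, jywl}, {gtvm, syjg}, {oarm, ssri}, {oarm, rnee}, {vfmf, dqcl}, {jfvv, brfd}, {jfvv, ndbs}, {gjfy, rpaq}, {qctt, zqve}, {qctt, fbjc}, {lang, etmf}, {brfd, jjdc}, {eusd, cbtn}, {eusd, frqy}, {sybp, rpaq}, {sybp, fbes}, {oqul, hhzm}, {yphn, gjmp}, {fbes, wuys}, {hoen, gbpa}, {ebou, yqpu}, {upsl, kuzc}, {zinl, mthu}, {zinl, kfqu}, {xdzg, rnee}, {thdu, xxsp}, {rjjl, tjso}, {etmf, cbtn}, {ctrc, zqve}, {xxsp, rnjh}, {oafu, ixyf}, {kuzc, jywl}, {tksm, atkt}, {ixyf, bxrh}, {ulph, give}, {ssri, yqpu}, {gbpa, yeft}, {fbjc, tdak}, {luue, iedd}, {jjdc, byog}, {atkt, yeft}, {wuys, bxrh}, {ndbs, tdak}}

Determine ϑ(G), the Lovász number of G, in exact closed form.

deg(tksm) = 2; N(tksm) = {alhq, atkt}.
deg(tsfp) = 2; N(tsfp) = {yphn, ulph}.
deg(byog) = 2; N(byog) = {bpjk, jjdc}.
N(brfd) = {jfvv, jjdc}, |N(brfd)| = 2.
81-vertex 2-regular graph: the odd cycle C_{81}.
The 41 distinct eigenvalues: [2.0, 1.994, 1.976, 1.9461, 1.9045, 1.8514, 1.7873, 1.7123, 1.6271, 1.5321, 1.4279, 1.315, 1.1943, 1.0664, 0.9321, 0.7922, 0.6475, 0.4989, 0.3473, 0.1936, 0.0388, -0.1163, -0.2707, -0.4234, -0.5736, -0.7204, -0.8628, -1.0, -1.1312, -1.2556, -1.3725, -1.4811, -1.5808, -1.671, -1.7511, -1.8207, -1.8794, -1.9267, -1.9625, -1.9865, -1.9985].
λ_max=2, λ_min=-2*cos(pi/81); ϑ = −81·λ_min/(λ_max−λ_min) = 81*cos(pi/81)/(cos(pi/81) + 1).
ϑ(G) ≈ 40.484765310.
Sandwich: α(G)=40 ≤ ϑ(G)=81*cos(pi/81)/(cos(pi/81) + 1) ≤ χ(Ḡ)=41 (both strict).

81*cos(pi/81)/(cos(pi/81) + 1)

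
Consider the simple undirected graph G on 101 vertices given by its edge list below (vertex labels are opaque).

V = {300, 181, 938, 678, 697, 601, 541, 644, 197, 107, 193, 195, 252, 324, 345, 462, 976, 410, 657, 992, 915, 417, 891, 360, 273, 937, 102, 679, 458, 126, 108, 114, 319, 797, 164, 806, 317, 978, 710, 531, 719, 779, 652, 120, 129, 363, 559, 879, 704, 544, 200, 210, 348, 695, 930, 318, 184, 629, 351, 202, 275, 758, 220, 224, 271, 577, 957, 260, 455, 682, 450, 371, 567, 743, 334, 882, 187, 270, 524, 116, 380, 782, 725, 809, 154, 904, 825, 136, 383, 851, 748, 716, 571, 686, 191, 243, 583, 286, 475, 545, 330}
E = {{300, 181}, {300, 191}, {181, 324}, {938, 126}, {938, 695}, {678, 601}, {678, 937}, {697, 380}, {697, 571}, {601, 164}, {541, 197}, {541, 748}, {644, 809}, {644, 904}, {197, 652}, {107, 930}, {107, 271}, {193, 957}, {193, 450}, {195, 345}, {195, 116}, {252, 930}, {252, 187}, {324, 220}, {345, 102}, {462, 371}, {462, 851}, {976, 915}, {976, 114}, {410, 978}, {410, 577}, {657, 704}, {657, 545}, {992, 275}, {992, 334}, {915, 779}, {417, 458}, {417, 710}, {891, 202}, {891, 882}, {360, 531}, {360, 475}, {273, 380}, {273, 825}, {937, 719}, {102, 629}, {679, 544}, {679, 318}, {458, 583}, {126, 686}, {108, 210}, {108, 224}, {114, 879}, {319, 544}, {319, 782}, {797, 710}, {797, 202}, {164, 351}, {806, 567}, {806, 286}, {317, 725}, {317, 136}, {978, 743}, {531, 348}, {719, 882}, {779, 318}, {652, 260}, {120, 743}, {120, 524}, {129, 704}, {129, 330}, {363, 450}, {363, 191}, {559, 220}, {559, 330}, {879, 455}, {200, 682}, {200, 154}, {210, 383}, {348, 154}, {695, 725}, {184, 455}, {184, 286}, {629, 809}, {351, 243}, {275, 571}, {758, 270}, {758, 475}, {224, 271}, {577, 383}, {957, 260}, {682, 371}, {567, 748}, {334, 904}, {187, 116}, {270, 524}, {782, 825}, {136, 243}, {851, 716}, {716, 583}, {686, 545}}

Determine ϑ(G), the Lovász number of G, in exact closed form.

101*cos(pi/101)/(cos(pi/101) + 1)

deg(652) = 2; N(652) = {197, 260}.
Vertex 243 has 2 neighbors: 351, 136.
Vertex 882 has 2 neighbors: 891, 719.
deg(682) = 2; N(682) = {200, 371}.
2-regular, N=101; this is C_{101}, the 101-cycle.
The 51 distinct eigenvalues: [2.0, 1.996131, 1.98454, 1.96527, 1.938398, 1.904026, 1.862288, 1.813345, 1.757387, 1.694629, 1.625316, 1.549714, 1.468117, 1.38084, 1.288221, 1.190618, 1.088408, 0.981988, 0.871769, 0.758177, 0.641652, 0.522644, 0.401614, 0.279031, 0.155368, 0.031104, -0.093281, -0.217304, -0.340487, -0.462353, -0.582429, -0.700253, -0.815367, -0.927327, -1.035699, -1.140065, -1.240019, -1.335176, -1.425168, -1.509646, -1.588283, -1.660776, -1.726843, -1.78623, -1.838706, -1.884069, -1.922142, -1.952779, -1.975861, -1.991299, -1.999033].
λ_max=2, λ_min=-2*cos(pi/101); ϑ = −101·λ_min/(λ_max−λ_min) = 101*cos(pi/101)/(cos(pi/101) + 1).
Numerically 50.487783.
α=50, χ(Ḡ)=51; ϑ=101*cos(pi/101)/(cos(pi/101) + 1) lies between (both strict).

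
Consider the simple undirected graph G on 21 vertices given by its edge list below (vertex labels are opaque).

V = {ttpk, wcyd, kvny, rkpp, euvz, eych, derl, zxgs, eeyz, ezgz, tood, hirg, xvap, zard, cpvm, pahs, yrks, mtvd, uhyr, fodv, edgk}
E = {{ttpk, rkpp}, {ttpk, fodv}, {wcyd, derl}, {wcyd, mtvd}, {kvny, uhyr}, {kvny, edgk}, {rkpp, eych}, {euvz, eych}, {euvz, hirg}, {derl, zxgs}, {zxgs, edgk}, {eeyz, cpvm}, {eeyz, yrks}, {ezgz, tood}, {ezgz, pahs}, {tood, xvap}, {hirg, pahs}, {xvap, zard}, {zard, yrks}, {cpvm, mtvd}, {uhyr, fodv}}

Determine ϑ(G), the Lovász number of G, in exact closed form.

deg(mtvd) = 2; N(mtvd) = {wcyd, cpvm}.
Vertex tood has 2 neighbors: ezgz, xvap.
Vertex edgk has 2 neighbors: kvny, zxgs.
N(uhyr) = {kvny, fodv}, |N(uhyr)| = 2.
Regular of degree 2 on 21 vertices: a single 21-cycle (edge-transitive).
A has 11 distinct eigenvalues ≈ [2.0, 1.9111, 1.6525, 1.247, 0.7307, 0.1495, -0.445, -1.0, -1.4661, -1.8019, -1.9777].
Lovász: ϑ = −21(-2*cos(pi/21))/(2+-(-1)*2*cos(pi/21)) = 21*cos(pi/21)/(cos(pi/21) + 1).
= 10.44103253… (decimal).
α=10, χ(Ḡ)=11; ϑ=21*cos(pi/21)/(cos(pi/21) + 1) lies between (both strict).

21*cos(pi/21)/(cos(pi/21) + 1)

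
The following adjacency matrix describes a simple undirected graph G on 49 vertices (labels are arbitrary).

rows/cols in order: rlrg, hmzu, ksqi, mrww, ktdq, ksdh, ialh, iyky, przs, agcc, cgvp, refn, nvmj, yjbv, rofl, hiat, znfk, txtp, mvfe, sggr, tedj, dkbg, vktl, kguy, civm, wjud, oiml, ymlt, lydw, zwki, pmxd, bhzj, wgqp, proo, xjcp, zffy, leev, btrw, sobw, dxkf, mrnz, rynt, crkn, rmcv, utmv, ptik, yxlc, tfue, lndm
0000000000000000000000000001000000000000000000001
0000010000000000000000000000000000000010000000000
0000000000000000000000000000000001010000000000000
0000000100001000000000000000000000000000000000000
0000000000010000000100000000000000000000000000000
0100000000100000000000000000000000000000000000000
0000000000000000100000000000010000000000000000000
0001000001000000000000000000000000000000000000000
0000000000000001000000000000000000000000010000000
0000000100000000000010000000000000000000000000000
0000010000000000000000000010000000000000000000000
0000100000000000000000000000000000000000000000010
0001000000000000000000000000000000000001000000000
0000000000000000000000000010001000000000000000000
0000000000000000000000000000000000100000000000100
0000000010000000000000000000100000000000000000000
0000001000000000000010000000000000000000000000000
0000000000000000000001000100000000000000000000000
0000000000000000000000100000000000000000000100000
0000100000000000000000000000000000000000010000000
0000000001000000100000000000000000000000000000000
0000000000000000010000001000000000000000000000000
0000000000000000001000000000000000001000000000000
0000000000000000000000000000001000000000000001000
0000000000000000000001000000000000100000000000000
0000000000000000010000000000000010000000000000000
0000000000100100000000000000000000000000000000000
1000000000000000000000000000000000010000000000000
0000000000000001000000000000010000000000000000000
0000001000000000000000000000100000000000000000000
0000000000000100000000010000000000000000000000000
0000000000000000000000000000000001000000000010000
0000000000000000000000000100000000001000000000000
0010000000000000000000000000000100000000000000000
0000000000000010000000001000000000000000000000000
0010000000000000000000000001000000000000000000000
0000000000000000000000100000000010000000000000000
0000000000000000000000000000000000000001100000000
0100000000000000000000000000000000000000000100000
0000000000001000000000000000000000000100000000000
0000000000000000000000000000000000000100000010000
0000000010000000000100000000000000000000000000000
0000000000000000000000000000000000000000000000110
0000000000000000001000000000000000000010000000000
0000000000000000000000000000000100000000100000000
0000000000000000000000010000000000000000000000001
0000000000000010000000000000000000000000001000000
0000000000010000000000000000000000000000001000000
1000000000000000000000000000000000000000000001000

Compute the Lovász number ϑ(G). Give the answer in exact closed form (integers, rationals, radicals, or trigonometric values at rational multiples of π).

49*cos(pi/49)/(cos(pi/49) + 1)

N(tedj) = {agcc, znfk}, |N(tedj)| = 2.
deg(lydw) = 2; N(lydw) = {hiat, zwki}.
Vertex leev has 2 neighbors: vktl, wgqp.
deg(sggr) = 2; N(sggr) = {ktdq, rynt}.
2-regular, N=49; a single 49-cycle (edge-transitive).
spec(A) ≈ [2.0, 1.9836, 1.9346, 1.8538, 1.7426, 1.6028, 1.4367, 1.247, 1.0368, 0.8096, 0.5691, 0.3192, 0.0641, -0.192, -0.445, -0.6907, -0.9251, -1.1442, -1.3446, -1.5229, -1.6762, -1.8019, -1.8981, -1.9631, -1.9959] (distinct, 4 d.p.).
Lovász: ϑ = −49(-2*cos(pi/49))/(2+-(-1)*2*cos(pi/49)) = 49*cos(pi/49)/(cos(pi/49) + 1).
ϑ(G) ≈ 24.4748.
α=24, χ(Ḡ)=25; ϑ=49*cos(pi/49)/(cos(pi/49) + 1) lies between (both strict).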